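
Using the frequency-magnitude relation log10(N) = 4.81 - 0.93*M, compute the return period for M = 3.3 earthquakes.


log10(N) = 4.81 - 0.93*3.3 = 1.741
N = 10^1.741 = 55.08077
T = 1/N = 1/55.08077 = 0.0182 years

0.0182


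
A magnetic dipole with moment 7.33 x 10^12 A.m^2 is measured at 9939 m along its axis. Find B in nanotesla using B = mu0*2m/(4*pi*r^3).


m = 7.33 x 10^12 = 7330000000000 A.m^2
2m = 14660000000000 A.m^2
r^3 = 9939^3 = 981811403019
B = (4pi*10^-7) * 14660000000000 / (4*pi * 981811403019) * 1e9
= 18422299.320651 / 12337805963740.71 * 1e9
= 1493.1585 nT

1493.1585


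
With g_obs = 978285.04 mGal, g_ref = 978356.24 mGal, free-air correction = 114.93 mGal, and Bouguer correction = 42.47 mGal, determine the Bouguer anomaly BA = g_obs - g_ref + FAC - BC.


BA = g_obs - g_ref + FAC - BC
= 978285.04 - 978356.24 + 114.93 - 42.47
= 1.26 mGal

1.26


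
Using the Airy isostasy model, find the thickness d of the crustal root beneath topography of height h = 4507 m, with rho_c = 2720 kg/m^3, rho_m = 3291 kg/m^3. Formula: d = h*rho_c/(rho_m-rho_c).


rho_m - rho_c = 3291 - 2720 = 571
d = 4507 * 2720 / 571
= 12259040 / 571
= 21469.42 m

21469.42


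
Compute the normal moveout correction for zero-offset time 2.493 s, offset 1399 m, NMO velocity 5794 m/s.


x/Vnmo = 1399/5794 = 0.241457
(x/Vnmo)^2 = 0.058301
t0^2 = 6.215049
sqrt(6.215049 + 0.058301) = 2.504666
dt = 2.504666 - 2.493 = 0.011666

0.011666


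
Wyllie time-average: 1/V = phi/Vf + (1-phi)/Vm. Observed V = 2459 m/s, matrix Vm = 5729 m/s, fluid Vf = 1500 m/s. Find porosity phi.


1/V - 1/Vm = 1/2459 - 1/5729 = 0.00023212
1/Vf - 1/Vm = 1/1500 - 1/5729 = 0.00049212
phi = 0.00023212 / 0.00049212 = 0.4717

0.4717


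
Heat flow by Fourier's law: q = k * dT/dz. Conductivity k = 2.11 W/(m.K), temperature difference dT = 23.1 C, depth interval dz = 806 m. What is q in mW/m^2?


q = k * dT / dz * 1000
= 2.11 * 23.1 / 806 * 1000
= 0.060473 * 1000
= 60.4727 mW/m^2

60.4727


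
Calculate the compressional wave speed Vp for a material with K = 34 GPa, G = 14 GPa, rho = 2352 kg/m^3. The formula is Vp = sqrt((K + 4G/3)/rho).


First compute the effective modulus:
K + 4G/3 = 34e9 + 4*14e9/3 = 52666666666.67 Pa
Then divide by density:
52666666666.67 / 2352 = 22392290.2494 Pa/(kg/m^3)
Take the square root:
Vp = sqrt(22392290.2494) = 4732.05 m/s

4732.05


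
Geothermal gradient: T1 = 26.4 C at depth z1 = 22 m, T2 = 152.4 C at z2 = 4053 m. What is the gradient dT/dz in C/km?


dT = 152.4 - 26.4 = 126.0 C
dz = 4053 - 22 = 4031 m
gradient = dT/dz * 1000 = 126.0/4031 * 1000 = 31.2578 C/km

31.2578


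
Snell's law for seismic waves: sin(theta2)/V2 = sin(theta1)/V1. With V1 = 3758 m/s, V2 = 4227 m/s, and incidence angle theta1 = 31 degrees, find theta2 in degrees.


sin(theta1) = sin(31 deg) = 0.515038
sin(theta2) = V2/V1 * sin(theta1) = 4227/3758 * 0.515038 = 0.579315
theta2 = arcsin(0.579315) = 35.4024 degrees

35.4024


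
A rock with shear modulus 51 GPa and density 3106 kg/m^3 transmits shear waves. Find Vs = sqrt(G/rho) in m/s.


Convert G to Pa: G = 51e9 Pa
Compute G/rho = 51e9 / 3106 = 16419832.5821
Vs = sqrt(16419832.5821) = 4052.14 m/s

4052.14


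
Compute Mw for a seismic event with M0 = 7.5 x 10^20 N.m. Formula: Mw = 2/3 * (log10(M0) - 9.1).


log10(M0) = log10(7.5 x 10^20) = 20.8751
Mw = 2/3 * (20.8751 - 9.1)
= 2/3 * 11.7751
= 7.85

7.85


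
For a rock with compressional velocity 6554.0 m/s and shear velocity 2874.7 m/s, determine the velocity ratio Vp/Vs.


Vp/Vs = 6554.0 / 2874.7
= 2.2799

2.2799


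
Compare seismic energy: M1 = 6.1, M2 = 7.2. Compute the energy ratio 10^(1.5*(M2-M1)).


M2 - M1 = 7.2 - 6.1 = 1.1
1.5 * 1.1 = 1.65
ratio = 10^1.65 = 44.67

44.67


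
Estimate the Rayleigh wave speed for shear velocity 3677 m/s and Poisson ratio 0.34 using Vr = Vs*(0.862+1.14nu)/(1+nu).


Numerator factor = 0.862 + 1.14*0.34 = 1.2496
Denominator = 1 + 0.34 = 1.34
Vr = 3677 * 1.2496 / 1.34 = 3428.94 m/s

3428.94


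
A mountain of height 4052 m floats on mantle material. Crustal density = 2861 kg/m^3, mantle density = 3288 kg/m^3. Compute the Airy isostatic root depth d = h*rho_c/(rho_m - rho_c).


rho_m - rho_c = 3288 - 2861 = 427
d = 4052 * 2861 / 427
= 11592772 / 427
= 27149.35 m

27149.35


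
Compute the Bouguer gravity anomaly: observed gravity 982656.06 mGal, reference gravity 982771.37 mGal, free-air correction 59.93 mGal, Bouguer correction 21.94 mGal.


BA = g_obs - g_ref + FAC - BC
= 982656.06 - 982771.37 + 59.93 - 21.94
= -77.32 mGal

-77.32


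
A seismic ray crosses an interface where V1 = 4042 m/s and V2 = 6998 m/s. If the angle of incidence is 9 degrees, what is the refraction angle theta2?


sin(theta1) = sin(9 deg) = 0.156434
sin(theta2) = V2/V1 * sin(theta1) = 6998/4042 * 0.156434 = 0.270838
theta2 = arcsin(0.270838) = 15.7142 degrees

15.7142


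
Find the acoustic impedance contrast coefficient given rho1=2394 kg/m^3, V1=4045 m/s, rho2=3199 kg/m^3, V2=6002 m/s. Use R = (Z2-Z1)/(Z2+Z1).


Z1 = 2394 * 4045 = 9683730
Z2 = 3199 * 6002 = 19200398
R = (19200398 - 9683730) / (19200398 + 9683730) = 9516668 / 28884128 = 0.3295

0.3295


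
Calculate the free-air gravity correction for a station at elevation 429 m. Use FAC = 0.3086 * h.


FAC = 0.3086 * h
= 0.3086 * 429
= 132.3894 mGal

132.3894


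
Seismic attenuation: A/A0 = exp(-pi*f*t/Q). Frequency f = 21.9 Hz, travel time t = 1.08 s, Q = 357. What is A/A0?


pi*f*t/Q = pi*21.9*1.08/357 = 0.208137
A/A0 = exp(-0.208137) = 0.812096

0.812096


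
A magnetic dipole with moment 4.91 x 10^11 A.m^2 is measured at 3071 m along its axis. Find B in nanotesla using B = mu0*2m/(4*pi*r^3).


m = 4.91 x 10^11 = 491000000000 A.m^2
2m = 982000000000 A.m^2
r^3 = 3071^3 = 28962726911
B = (4pi*10^-7) * 982000000000 / (4*pi * 28962726911) * 1e9
= 1234017.59433 / 363956360366.1 * 1e9
= 3390.5647 nT

3390.5647


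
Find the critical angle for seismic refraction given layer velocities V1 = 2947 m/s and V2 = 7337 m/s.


V1/V2 = 2947/7337 = 0.401663
theta_c = arcsin(0.401663) = 23.6822 degrees

23.6822


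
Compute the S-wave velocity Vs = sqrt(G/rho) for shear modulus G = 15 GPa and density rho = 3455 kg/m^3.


Convert G to Pa: G = 15e9 Pa
Compute G/rho = 15e9 / 3455 = 4341534.0087
Vs = sqrt(4341534.0087) = 2083.63 m/s

2083.63


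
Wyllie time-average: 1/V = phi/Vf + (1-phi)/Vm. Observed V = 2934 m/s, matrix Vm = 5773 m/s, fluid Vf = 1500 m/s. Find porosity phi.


1/V - 1/Vm = 1/2934 - 1/5773 = 0.00016761
1/Vf - 1/Vm = 1/1500 - 1/5773 = 0.00049345
phi = 0.00016761 / 0.00049345 = 0.3397

0.3397


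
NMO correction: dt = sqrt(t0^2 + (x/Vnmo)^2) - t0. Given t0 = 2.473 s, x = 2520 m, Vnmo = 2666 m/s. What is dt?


x/Vnmo = 2520/2666 = 0.945236
(x/Vnmo)^2 = 0.893472
t0^2 = 6.115729
sqrt(6.115729 + 0.893472) = 2.64749
dt = 2.64749 - 2.473 = 0.17449

0.17449


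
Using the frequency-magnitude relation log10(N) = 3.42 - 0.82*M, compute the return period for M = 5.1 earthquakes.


log10(N) = 3.42 - 0.82*5.1 = -0.762
N = 10^-0.762 = 0.172982
T = 1/N = 1/0.172982 = 5.781 years

5.781


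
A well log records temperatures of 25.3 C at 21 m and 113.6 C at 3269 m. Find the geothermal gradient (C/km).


dT = 113.6 - 25.3 = 88.3 C
dz = 3269 - 21 = 3248 m
gradient = dT/dz * 1000 = 88.3/3248 * 1000 = 27.186 C/km

27.186


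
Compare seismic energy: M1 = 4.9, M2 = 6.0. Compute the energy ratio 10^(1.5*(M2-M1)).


M2 - M1 = 6.0 - 4.9 = 1.1
1.5 * 1.1 = 1.65
ratio = 10^1.65 = 44.67

44.67


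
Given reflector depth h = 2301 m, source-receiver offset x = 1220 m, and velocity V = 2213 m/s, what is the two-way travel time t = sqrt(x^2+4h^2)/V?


x^2 + 4h^2 = 1220^2 + 4*2301^2 = 1488400 + 21178404 = 22666804
sqrt(22666804) = 4760.9667
t = 4760.9667 / 2213 = 2.1514 s

2.1514


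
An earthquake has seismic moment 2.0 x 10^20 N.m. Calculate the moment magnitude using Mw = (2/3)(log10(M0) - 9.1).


log10(M0) = log10(2.0 x 10^20) = 20.301
Mw = 2/3 * (20.301 - 9.1)
= 2/3 * 11.201
= 7.47

7.47


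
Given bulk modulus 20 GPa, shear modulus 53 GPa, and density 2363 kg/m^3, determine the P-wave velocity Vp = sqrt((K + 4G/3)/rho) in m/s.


First compute the effective modulus:
K + 4G/3 = 20e9 + 4*53e9/3 = 90666666666.67 Pa
Then divide by density:
90666666666.67 / 2363 = 38369304.5564 Pa/(kg/m^3)
Take the square root:
Vp = sqrt(38369304.5564) = 6194.3 m/s

6194.3


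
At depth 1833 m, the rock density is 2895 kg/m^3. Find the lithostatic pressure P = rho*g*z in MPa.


P = rho * g * z / 1e6
= 2895 * 9.81 * 1833 / 1e6
= 52057108.35 / 1e6
= 52.0571 MPa

52.0571


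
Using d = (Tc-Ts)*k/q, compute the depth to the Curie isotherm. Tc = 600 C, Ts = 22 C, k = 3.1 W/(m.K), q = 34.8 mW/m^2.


T_Curie - T_surf = 600 - 22 = 578 C
Convert q to W/m^2: 34.8 mW/m^2 = 0.0348 W/m^2
d = 578 * 3.1 / 0.0348 = 51488.51 m

51488.51


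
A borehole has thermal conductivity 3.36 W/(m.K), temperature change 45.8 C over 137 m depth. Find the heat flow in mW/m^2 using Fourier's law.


q = k * dT / dz * 1000
= 3.36 * 45.8 / 137 * 1000
= 1.12327 * 1000
= 1123.2701 mW/m^2

1123.2701


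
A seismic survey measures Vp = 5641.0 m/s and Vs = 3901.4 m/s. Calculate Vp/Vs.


Vp/Vs = 5641.0 / 3901.4
= 1.4459

1.4459


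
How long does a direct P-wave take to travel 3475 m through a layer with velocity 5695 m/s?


t = x / V
= 3475 / 5695
= 0.6102 s

0.6102


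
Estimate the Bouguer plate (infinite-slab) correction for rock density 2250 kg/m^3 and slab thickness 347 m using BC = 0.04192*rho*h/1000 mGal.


BC = 0.04192 * rho * h / 1000
= 0.04192 * 2250 * 347 / 1000
= 32.729 mGal

32.729


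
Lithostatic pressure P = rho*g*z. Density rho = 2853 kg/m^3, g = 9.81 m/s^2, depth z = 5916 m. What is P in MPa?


P = rho * g * z / 1e6
= 2853 * 9.81 * 5916 / 1e6
= 165576593.88 / 1e6
= 165.5766 MPa

165.5766


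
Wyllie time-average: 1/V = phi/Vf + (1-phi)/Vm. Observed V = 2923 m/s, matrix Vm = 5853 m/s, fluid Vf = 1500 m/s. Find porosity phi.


1/V - 1/Vm = 1/2923 - 1/5853 = 0.00017126
1/Vf - 1/Vm = 1/1500 - 1/5853 = 0.00049581
phi = 0.00017126 / 0.00049581 = 0.3454

0.3454


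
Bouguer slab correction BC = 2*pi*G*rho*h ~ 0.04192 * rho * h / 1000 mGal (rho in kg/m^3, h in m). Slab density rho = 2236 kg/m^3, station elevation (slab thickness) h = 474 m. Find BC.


BC = 0.04192 * rho * h / 1000
= 0.04192 * 2236 * 474 / 1000
= 44.4295 mGal

44.4295


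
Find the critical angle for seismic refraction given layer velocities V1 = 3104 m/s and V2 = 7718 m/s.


V1/V2 = 3104/7718 = 0.402177
theta_c = arcsin(0.402177) = 23.7143 degrees

23.7143


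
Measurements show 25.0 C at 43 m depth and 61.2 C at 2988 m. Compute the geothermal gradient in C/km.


dT = 61.2 - 25.0 = 36.2 C
dz = 2988 - 43 = 2945 m
gradient = dT/dz * 1000 = 36.2/2945 * 1000 = 12.292 C/km

12.292


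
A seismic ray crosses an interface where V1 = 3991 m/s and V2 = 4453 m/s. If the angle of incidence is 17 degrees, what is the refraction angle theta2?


sin(theta1) = sin(17 deg) = 0.292372
sin(theta2) = V2/V1 * sin(theta1) = 4453/3991 * 0.292372 = 0.326217
theta2 = arcsin(0.326217) = 19.0393 degrees

19.0393


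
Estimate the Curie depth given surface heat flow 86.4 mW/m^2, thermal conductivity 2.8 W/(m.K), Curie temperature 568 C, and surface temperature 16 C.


T_Curie - T_surf = 568 - 16 = 552 C
Convert q to W/m^2: 86.4 mW/m^2 = 0.0864 W/m^2
d = 552 * 2.8 / 0.0864 = 17888.89 m

17888.89


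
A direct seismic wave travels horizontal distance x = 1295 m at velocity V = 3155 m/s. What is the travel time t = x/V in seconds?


t = x / V
= 1295 / 3155
= 0.4105 s

0.4105


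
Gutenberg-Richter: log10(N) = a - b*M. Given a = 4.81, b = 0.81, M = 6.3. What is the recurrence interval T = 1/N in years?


log10(N) = 4.81 - 0.81*6.3 = -0.293
N = 10^-0.293 = 0.509331
T = 1/N = 1/0.509331 = 1.9634 years

1.9634


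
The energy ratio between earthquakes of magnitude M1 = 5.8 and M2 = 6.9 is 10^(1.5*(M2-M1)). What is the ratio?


M2 - M1 = 6.9 - 5.8 = 1.1
1.5 * 1.1 = 1.65
ratio = 10^1.65 = 44.67

44.67


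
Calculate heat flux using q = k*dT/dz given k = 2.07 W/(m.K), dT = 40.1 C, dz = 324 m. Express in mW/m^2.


q = k * dT / dz * 1000
= 2.07 * 40.1 / 324 * 1000
= 0.256194 * 1000
= 256.1944 mW/m^2

256.1944


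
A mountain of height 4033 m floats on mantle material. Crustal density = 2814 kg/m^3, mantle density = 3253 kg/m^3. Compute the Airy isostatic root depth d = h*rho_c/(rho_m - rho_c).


rho_m - rho_c = 3253 - 2814 = 439
d = 4033 * 2814 / 439
= 11348862 / 439
= 25851.62 m

25851.62


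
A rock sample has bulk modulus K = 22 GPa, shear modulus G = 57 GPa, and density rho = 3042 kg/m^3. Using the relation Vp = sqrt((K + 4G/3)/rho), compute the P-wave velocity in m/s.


First compute the effective modulus:
K + 4G/3 = 22e9 + 4*57e9/3 = 98000000000.0 Pa
Then divide by density:
98000000000.0 / 3042 = 32215647.6003 Pa/(kg/m^3)
Take the square root:
Vp = sqrt(32215647.6003) = 5675.88 m/s

5675.88


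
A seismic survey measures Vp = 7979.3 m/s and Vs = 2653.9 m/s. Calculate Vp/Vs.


Vp/Vs = 7979.3 / 2653.9
= 3.0066

3.0066


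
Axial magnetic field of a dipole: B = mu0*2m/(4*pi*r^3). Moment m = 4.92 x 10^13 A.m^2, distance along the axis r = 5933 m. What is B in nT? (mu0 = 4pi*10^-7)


m = 4.92 x 10^13 = 49200000000000 A.m^2
2m = 98400000000000 A.m^2
r^3 = 5933^3 = 208844501237
B = (4pi*10^-7) * 98400000000000 / (4*pi * 208844501237) * 1e9
= 123653086.845294 / 2624417403315.13 * 1e9
= 47116.3949 nT

47116.3949


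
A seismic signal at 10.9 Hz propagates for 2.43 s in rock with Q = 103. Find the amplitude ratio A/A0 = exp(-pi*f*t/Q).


pi*f*t/Q = pi*10.9*2.43/103 = 0.807877
A/A0 = exp(-0.807877) = 0.445803

0.445803


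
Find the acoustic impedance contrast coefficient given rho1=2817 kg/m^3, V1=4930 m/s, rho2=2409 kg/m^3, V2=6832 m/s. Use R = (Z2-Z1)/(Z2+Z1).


Z1 = 2817 * 4930 = 13887810
Z2 = 2409 * 6832 = 16458288
R = (16458288 - 13887810) / (16458288 + 13887810) = 2570478 / 30346098 = 0.0847

0.0847


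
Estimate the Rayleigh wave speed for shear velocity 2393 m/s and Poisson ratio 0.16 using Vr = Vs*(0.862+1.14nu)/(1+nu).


Numerator factor = 0.862 + 1.14*0.16 = 1.0444
Denominator = 1 + 0.16 = 1.16
Vr = 2393 * 1.0444 / 1.16 = 2154.53 m/s

2154.53


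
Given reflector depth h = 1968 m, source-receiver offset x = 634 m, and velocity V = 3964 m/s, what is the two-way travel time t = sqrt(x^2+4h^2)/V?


x^2 + 4h^2 = 634^2 + 4*1968^2 = 401956 + 15492096 = 15894052
sqrt(15894052) = 3986.7345
t = 3986.7345 / 3964 = 1.0057 s

1.0057


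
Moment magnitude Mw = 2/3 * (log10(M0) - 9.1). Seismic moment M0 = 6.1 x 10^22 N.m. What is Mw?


log10(M0) = log10(6.1 x 10^22) = 22.7853
Mw = 2/3 * (22.7853 - 9.1)
= 2/3 * 13.6853
= 9.12

9.12


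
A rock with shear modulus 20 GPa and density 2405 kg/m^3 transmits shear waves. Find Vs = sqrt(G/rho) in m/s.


Convert G to Pa: G = 20e9 Pa
Compute G/rho = 20e9 / 2405 = 8316008.316
Vs = sqrt(8316008.316) = 2883.75 m/s

2883.75


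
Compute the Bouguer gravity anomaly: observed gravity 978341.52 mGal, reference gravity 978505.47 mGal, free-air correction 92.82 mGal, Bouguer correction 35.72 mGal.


BA = g_obs - g_ref + FAC - BC
= 978341.52 - 978505.47 + 92.82 - 35.72
= -106.85 mGal

-106.85


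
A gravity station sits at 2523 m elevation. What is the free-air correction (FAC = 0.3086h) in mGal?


FAC = 0.3086 * h
= 0.3086 * 2523
= 778.5978 mGal

778.5978


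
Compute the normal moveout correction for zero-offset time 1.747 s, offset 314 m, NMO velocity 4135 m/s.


x/Vnmo = 314/4135 = 0.075937
(x/Vnmo)^2 = 0.005766
t0^2 = 3.052009
sqrt(3.052009 + 0.005766) = 1.74865
dt = 1.74865 - 1.747 = 0.00165

0.00165


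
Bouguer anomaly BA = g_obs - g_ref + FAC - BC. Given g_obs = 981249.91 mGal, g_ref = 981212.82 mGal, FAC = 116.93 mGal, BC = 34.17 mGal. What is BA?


BA = g_obs - g_ref + FAC - BC
= 981249.91 - 981212.82 + 116.93 - 34.17
= 119.85 mGal

119.85


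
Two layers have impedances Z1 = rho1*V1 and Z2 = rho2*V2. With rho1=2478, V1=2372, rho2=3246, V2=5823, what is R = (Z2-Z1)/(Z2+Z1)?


Z1 = 2478 * 2372 = 5877816
Z2 = 3246 * 5823 = 18901458
R = (18901458 - 5877816) / (18901458 + 5877816) = 13023642 / 24779274 = 0.5256

0.5256


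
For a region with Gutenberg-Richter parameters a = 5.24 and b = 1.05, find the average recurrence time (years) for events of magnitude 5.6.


log10(N) = 5.24 - 1.05*5.6 = -0.64
N = 10^-0.64 = 0.229087
T = 1/N = 1/0.229087 = 4.3652 years

4.3652


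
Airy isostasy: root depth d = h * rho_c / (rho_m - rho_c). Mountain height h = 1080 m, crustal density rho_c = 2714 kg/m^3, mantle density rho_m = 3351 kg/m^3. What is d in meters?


rho_m - rho_c = 3351 - 2714 = 637
d = 1080 * 2714 / 637
= 2931120 / 637
= 4601.44 m

4601.44


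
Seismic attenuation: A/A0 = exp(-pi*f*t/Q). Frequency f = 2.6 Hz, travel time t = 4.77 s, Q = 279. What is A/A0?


pi*f*t/Q = pi*2.6*4.77/279 = 0.139649
A/A0 = exp(-0.139649) = 0.869664

0.869664


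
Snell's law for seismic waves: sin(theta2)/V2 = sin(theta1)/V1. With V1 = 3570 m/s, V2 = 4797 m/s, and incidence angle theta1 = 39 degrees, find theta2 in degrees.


sin(theta1) = sin(39 deg) = 0.62932
sin(theta2) = V2/V1 * sin(theta1) = 4797/3570 * 0.62932 = 0.845616
theta2 = arcsin(0.845616) = 57.738 degrees

57.738


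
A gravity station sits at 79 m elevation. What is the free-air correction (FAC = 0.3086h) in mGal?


FAC = 0.3086 * h
= 0.3086 * 79
= 24.3794 mGal

24.3794


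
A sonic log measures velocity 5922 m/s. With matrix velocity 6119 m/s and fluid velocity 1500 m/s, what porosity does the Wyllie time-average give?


1/V - 1/Vm = 1/5922 - 1/6119 = 5.44e-06
1/Vf - 1/Vm = 1/1500 - 1/6119 = 0.00050324
phi = 5.44e-06 / 0.00050324 = 0.0108

0.0108


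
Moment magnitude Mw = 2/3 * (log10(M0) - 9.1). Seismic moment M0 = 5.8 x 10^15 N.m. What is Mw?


log10(M0) = log10(5.8 x 10^15) = 15.7634
Mw = 2/3 * (15.7634 - 9.1)
= 2/3 * 6.6634
= 4.44

4.44


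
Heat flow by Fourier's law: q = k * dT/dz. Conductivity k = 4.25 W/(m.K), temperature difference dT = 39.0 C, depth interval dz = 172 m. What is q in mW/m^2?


q = k * dT / dz * 1000
= 4.25 * 39.0 / 172 * 1000
= 0.963663 * 1000
= 963.6628 mW/m^2

963.6628


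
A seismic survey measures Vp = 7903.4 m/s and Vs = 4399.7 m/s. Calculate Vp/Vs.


Vp/Vs = 7903.4 / 4399.7
= 1.7963

1.7963


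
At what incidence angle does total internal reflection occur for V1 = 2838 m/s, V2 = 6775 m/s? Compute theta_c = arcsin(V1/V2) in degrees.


V1/V2 = 2838/6775 = 0.418893
theta_c = arcsin(0.418893) = 24.7647 degrees

24.7647


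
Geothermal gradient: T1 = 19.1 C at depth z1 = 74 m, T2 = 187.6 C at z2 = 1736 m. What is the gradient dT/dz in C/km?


dT = 187.6 - 19.1 = 168.5 C
dz = 1736 - 74 = 1662 m
gradient = dT/dz * 1000 = 168.5/1662 * 1000 = 101.3839 C/km

101.3839


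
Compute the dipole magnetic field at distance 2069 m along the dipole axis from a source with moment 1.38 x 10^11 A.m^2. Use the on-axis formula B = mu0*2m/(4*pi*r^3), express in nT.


m = 1.38 x 10^11 = 138000000000 A.m^2
2m = 276000000000 A.m^2
r^3 = 2069^3 = 8856894509
B = (4pi*10^-7) * 276000000000 / (4*pi * 8856894509) * 1e9
= 346831.828956 / 111299018892.38 * 1e9
= 3116.2164 nT

3116.2164


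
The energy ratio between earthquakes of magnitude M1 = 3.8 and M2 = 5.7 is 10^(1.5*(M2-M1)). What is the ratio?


M2 - M1 = 5.7 - 3.8 = 1.9
1.5 * 1.9 = 2.85
ratio = 10^2.85 = 707.95

707.95


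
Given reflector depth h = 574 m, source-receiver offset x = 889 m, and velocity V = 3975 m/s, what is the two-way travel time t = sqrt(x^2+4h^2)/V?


x^2 + 4h^2 = 889^2 + 4*574^2 = 790321 + 1317904 = 2108225
sqrt(2108225) = 1451.9728
t = 1451.9728 / 3975 = 0.3653 s

0.3653


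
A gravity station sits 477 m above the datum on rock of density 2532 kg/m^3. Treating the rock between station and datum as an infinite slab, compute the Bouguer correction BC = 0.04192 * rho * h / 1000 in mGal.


BC = 0.04192 * rho * h / 1000
= 0.04192 * 2532 * 477 / 1000
= 50.6295 mGal

50.6295


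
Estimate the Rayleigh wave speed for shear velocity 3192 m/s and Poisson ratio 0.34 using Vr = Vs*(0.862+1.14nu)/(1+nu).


Numerator factor = 0.862 + 1.14*0.34 = 1.2496
Denominator = 1 + 0.34 = 1.34
Vr = 3192 * 1.2496 / 1.34 = 2976.66 m/s

2976.66


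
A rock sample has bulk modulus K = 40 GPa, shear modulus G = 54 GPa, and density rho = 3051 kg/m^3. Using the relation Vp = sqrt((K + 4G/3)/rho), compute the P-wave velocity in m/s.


First compute the effective modulus:
K + 4G/3 = 40e9 + 4*54e9/3 = 112000000000.0 Pa
Then divide by density:
112000000000.0 / 3051 = 36709275.6473 Pa/(kg/m^3)
Take the square root:
Vp = sqrt(36709275.6473) = 6058.82 m/s

6058.82


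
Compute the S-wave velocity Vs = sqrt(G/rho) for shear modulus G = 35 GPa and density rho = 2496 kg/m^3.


Convert G to Pa: G = 35e9 Pa
Compute G/rho = 35e9 / 2496 = 14022435.8974
Vs = sqrt(14022435.8974) = 3744.65 m/s

3744.65


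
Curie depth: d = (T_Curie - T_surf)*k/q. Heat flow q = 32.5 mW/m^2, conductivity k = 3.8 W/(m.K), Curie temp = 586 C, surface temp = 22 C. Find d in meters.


T_Curie - T_surf = 586 - 22 = 564 C
Convert q to W/m^2: 32.5 mW/m^2 = 0.0325 W/m^2
d = 564 * 3.8 / 0.0325 = 65944.62 m

65944.62


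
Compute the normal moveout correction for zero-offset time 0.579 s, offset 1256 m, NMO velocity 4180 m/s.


x/Vnmo = 1256/4180 = 0.300478
(x/Vnmo)^2 = 0.090287
t0^2 = 0.335241
sqrt(0.335241 + 0.090287) = 0.652325
dt = 0.652325 - 0.579 = 0.073325

0.073325


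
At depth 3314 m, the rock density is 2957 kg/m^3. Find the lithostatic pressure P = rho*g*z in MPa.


P = rho * g * z / 1e6
= 2957 * 9.81 * 3314 / 1e6
= 96133075.38 / 1e6
= 96.1331 MPa

96.1331


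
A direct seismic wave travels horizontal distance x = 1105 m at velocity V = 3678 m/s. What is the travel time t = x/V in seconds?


t = x / V
= 1105 / 3678
= 0.3004 s

0.3004


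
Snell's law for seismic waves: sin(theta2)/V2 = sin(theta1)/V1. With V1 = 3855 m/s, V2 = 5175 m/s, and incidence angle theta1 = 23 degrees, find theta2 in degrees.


sin(theta1) = sin(23 deg) = 0.390731
sin(theta2) = V2/V1 * sin(theta1) = 5175/3855 * 0.390731 = 0.524522
theta2 = arcsin(0.524522) = 31.6361 degrees

31.6361


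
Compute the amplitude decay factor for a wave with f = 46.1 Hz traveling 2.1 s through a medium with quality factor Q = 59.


pi*f*t/Q = pi*46.1*2.1/59 = 5.154874
A/A0 = exp(-5.154874) = 0.005771

0.005771


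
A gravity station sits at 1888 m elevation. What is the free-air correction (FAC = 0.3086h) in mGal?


FAC = 0.3086 * h
= 0.3086 * 1888
= 582.6368 mGal

582.6368


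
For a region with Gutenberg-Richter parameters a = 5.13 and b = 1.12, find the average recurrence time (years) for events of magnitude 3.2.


log10(N) = 5.13 - 1.12*3.2 = 1.546
N = 10^1.546 = 35.156044
T = 1/N = 1/35.156044 = 0.0284 years

0.0284


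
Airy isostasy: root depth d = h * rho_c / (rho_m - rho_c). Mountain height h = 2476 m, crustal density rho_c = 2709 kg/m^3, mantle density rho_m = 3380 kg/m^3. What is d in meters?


rho_m - rho_c = 3380 - 2709 = 671
d = 2476 * 2709 / 671
= 6707484 / 671
= 9996.25 m

9996.25


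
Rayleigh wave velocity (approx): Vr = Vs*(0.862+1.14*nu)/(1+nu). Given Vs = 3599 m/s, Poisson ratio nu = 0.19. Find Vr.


Numerator factor = 0.862 + 1.14*0.19 = 1.0786
Denominator = 1 + 0.19 = 1.19
Vr = 3599 * 1.0786 / 1.19 = 3262.09 m/s

3262.09


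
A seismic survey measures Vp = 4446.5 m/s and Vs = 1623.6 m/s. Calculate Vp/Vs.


Vp/Vs = 4446.5 / 1623.6
= 2.7387

2.7387


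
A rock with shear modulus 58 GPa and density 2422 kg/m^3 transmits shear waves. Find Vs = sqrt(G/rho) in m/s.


Convert G to Pa: G = 58e9 Pa
Compute G/rho = 58e9 / 2422 = 23947151.1148
Vs = sqrt(23947151.1148) = 4893.58 m/s

4893.58


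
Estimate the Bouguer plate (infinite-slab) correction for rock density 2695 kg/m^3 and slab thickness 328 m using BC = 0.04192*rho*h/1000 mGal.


BC = 0.04192 * rho * h / 1000
= 0.04192 * 2695 * 328 / 1000
= 37.0556 mGal

37.0556


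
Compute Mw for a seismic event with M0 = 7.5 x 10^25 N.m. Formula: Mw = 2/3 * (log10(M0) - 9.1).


log10(M0) = log10(7.5 x 10^25) = 25.8751
Mw = 2/3 * (25.8751 - 9.1)
= 2/3 * 16.7751
= 11.18

11.18


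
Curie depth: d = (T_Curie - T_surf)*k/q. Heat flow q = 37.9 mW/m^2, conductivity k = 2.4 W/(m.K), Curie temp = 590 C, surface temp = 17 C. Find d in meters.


T_Curie - T_surf = 590 - 17 = 573 C
Convert q to W/m^2: 37.9 mW/m^2 = 0.0379 W/m^2
d = 573 * 2.4 / 0.0379 = 36284.96 m

36284.96


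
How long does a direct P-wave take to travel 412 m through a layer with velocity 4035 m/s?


t = x / V
= 412 / 4035
= 0.1021 s

0.1021


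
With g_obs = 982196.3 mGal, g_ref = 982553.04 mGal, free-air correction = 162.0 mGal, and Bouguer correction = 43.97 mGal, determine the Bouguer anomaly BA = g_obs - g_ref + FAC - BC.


BA = g_obs - g_ref + FAC - BC
= 982196.3 - 982553.04 + 162.0 - 43.97
= -238.71 mGal

-238.71


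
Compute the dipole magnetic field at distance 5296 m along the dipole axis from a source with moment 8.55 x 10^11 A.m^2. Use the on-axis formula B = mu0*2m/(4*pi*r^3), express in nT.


m = 8.55 x 10^11 = 855000000000 A.m^2
2m = 1710000000000 A.m^2
r^3 = 5296^3 = 148540174336
B = (4pi*10^-7) * 1710000000000 / (4*pi * 148540174336) * 1e9
= 2148849.375055 / 1866610881827.7 * 1e9
= 1151.2037 nT

1151.2037


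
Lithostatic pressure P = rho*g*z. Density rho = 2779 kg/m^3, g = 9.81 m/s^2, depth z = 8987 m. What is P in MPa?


P = rho * g * z / 1e6
= 2779 * 9.81 * 8987 / 1e6
= 245003504.13 / 1e6
= 245.0035 MPa

245.0035


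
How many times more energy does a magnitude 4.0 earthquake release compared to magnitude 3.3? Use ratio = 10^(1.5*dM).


M2 - M1 = 4.0 - 3.3 = 0.7
1.5 * 0.7 = 1.05
ratio = 10^1.05 = 11.22

11.22


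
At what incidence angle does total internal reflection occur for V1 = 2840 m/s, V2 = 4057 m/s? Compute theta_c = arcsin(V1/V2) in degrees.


V1/V2 = 2840/4057 = 0.700025
theta_c = arcsin(0.700025) = 44.429 degrees

44.429


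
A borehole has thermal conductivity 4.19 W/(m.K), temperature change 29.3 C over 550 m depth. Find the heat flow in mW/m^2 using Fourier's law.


q = k * dT / dz * 1000
= 4.19 * 29.3 / 550 * 1000
= 0.223213 * 1000
= 223.2127 mW/m^2

223.2127


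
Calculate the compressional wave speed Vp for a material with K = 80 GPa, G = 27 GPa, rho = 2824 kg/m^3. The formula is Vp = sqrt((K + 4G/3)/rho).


First compute the effective modulus:
K + 4G/3 = 80e9 + 4*27e9/3 = 116000000000.0 Pa
Then divide by density:
116000000000.0 / 2824 = 41076487.2521 Pa/(kg/m^3)
Take the square root:
Vp = sqrt(41076487.2521) = 6409.09 m/s

6409.09


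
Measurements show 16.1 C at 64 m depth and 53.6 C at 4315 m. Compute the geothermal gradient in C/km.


dT = 53.6 - 16.1 = 37.5 C
dz = 4315 - 64 = 4251 m
gradient = dT/dz * 1000 = 37.5/4251 * 1000 = 8.8215 C/km

8.8215


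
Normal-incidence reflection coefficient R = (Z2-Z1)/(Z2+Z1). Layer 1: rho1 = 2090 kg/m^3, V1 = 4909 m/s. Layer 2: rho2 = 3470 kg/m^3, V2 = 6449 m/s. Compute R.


Z1 = 2090 * 4909 = 10259810
Z2 = 3470 * 6449 = 22378030
R = (22378030 - 10259810) / (22378030 + 10259810) = 12118220 / 32637840 = 0.3713

0.3713


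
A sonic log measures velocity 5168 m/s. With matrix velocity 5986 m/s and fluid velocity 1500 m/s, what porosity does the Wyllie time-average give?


1/V - 1/Vm = 1/5168 - 1/5986 = 2.644e-05
1/Vf - 1/Vm = 1/1500 - 1/5986 = 0.00049961
phi = 2.644e-05 / 0.00049961 = 0.0529

0.0529


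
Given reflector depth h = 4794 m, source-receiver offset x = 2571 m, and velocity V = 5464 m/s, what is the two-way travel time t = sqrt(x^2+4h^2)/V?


x^2 + 4h^2 = 2571^2 + 4*4794^2 = 6610041 + 91929744 = 98539785
sqrt(98539785) = 9926.7208
t = 9926.7208 / 5464 = 1.8167 s

1.8167


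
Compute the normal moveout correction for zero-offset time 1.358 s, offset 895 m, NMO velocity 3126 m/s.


x/Vnmo = 895/3126 = 0.286308
(x/Vnmo)^2 = 0.081972
t0^2 = 1.844164
sqrt(1.844164 + 0.081972) = 1.387853
dt = 1.387853 - 1.358 = 0.029853

0.029853


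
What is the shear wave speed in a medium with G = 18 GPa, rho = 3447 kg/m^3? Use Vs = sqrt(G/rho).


Convert G to Pa: G = 18e9 Pa
Compute G/rho = 18e9 / 3447 = 5221932.1149
Vs = sqrt(5221932.1149) = 2285.15 m/s

2285.15


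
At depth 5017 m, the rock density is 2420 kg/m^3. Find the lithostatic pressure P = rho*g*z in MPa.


P = rho * g * z / 1e6
= 2420 * 9.81 * 5017 / 1e6
= 119104583.4 / 1e6
= 119.1046 MPa

119.1046


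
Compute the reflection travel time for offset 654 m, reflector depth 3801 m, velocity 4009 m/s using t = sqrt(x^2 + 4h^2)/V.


x^2 + 4h^2 = 654^2 + 4*3801^2 = 427716 + 57790404 = 58218120
sqrt(58218120) = 7630.0799
t = 7630.0799 / 4009 = 1.9032 s

1.9032


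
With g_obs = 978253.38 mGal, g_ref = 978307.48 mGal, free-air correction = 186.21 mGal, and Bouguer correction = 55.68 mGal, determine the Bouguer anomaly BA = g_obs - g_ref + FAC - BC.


BA = g_obs - g_ref + FAC - BC
= 978253.38 - 978307.48 + 186.21 - 55.68
= 76.43 mGal

76.43


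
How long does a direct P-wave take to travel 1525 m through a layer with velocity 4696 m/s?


t = x / V
= 1525 / 4696
= 0.3247 s

0.3247


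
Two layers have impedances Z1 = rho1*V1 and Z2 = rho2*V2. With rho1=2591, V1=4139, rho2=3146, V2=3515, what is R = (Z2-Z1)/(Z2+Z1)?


Z1 = 2591 * 4139 = 10724149
Z2 = 3146 * 3515 = 11058190
R = (11058190 - 10724149) / (11058190 + 10724149) = 334041 / 21782339 = 0.0153

0.0153


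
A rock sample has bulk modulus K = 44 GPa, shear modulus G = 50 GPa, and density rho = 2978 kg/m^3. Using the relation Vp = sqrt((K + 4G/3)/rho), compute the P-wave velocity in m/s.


First compute the effective modulus:
K + 4G/3 = 44e9 + 4*50e9/3 = 110666666666.67 Pa
Then divide by density:
110666666666.67 / 2978 = 37161405.8652 Pa/(kg/m^3)
Take the square root:
Vp = sqrt(37161405.8652) = 6096.02 m/s

6096.02


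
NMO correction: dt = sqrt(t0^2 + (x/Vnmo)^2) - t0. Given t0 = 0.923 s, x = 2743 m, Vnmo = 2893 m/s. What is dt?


x/Vnmo = 2743/2893 = 0.948151
(x/Vnmo)^2 = 0.89899
t0^2 = 0.851929
sqrt(0.851929 + 0.89899) = 1.323223
dt = 1.323223 - 0.923 = 0.400223

0.400223


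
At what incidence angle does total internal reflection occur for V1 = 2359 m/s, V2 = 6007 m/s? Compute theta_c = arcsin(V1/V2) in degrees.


V1/V2 = 2359/6007 = 0.392709
theta_c = arcsin(0.392709) = 23.1231 degrees

23.1231


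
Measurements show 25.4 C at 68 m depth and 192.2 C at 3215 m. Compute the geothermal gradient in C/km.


dT = 192.2 - 25.4 = 166.8 C
dz = 3215 - 68 = 3147 m
gradient = dT/dz * 1000 = 166.8/3147 * 1000 = 53.0029 C/km

53.0029


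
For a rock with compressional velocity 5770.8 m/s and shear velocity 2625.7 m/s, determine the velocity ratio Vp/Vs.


Vp/Vs = 5770.8 / 2625.7
= 2.1978

2.1978


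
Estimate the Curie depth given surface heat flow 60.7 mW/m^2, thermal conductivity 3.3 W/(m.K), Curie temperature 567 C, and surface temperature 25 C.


T_Curie - T_surf = 567 - 25 = 542 C
Convert q to W/m^2: 60.7 mW/m^2 = 0.0607 W/m^2
d = 542 * 3.3 / 0.0607 = 29466.23 m

29466.23


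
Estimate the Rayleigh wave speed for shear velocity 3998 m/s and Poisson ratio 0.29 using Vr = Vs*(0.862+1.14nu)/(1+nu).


Numerator factor = 0.862 + 1.14*0.29 = 1.1926
Denominator = 1 + 0.29 = 1.29
Vr = 3998 * 1.1926 / 1.29 = 3696.14 m/s

3696.14


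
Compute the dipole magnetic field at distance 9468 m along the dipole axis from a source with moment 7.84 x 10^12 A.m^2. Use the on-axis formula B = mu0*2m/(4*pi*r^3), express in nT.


m = 7.84 x 10^12 = 7840000000000 A.m^2
2m = 15680000000000 A.m^2
r^3 = 9468^3 = 848740151232
B = (4pi*10^-7) * 15680000000000 / (4*pi * 848740151232) * 1e9
= 19704069.123315 / 10665583295668.56 * 1e9
= 1847.4441 nT

1847.4441


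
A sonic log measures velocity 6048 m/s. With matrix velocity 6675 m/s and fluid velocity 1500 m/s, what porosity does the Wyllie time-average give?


1/V - 1/Vm = 1/6048 - 1/6675 = 1.553e-05
1/Vf - 1/Vm = 1/1500 - 1/6675 = 0.00051685
phi = 1.553e-05 / 0.00051685 = 0.03

0.03


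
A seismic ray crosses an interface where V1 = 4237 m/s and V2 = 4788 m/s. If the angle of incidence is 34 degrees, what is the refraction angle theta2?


sin(theta1) = sin(34 deg) = 0.559193
sin(theta2) = V2/V1 * sin(theta1) = 4788/4237 * 0.559193 = 0.631913
theta2 = arcsin(0.631913) = 39.1914 degrees

39.1914


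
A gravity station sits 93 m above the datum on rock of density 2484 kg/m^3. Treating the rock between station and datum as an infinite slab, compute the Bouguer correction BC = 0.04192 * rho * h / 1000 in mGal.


BC = 0.04192 * rho * h / 1000
= 0.04192 * 2484 * 93 / 1000
= 9.684 mGal

9.684


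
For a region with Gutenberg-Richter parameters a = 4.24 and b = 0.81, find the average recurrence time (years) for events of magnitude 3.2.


log10(N) = 4.24 - 0.81*3.2 = 1.648
N = 10^1.648 = 44.463127
T = 1/N = 1/44.463127 = 0.0225 years

0.0225


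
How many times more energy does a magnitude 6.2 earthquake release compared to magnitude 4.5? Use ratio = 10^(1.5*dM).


M2 - M1 = 6.2 - 4.5 = 1.7
1.5 * 1.7 = 2.55
ratio = 10^2.55 = 354.81

354.81


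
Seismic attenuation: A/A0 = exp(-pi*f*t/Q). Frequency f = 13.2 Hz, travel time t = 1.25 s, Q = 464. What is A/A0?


pi*f*t/Q = pi*13.2*1.25/464 = 0.111716
A/A0 = exp(-0.111716) = 0.894298

0.894298


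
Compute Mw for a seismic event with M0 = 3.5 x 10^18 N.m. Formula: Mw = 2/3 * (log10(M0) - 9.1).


log10(M0) = log10(3.5 x 10^18) = 18.5441
Mw = 2/3 * (18.5441 - 9.1)
= 2/3 * 9.4441
= 6.3

6.3


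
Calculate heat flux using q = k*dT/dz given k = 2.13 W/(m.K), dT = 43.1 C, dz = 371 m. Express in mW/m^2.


q = k * dT / dz * 1000
= 2.13 * 43.1 / 371 * 1000
= 0.247447 * 1000
= 247.4474 mW/m^2

247.4474


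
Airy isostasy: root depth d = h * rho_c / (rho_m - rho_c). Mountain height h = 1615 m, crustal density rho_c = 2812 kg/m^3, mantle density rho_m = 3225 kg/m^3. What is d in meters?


rho_m - rho_c = 3225 - 2812 = 413
d = 1615 * 2812 / 413
= 4541380 / 413
= 10996.08 m

10996.08


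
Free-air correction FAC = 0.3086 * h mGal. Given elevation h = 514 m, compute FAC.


FAC = 0.3086 * h
= 0.3086 * 514
= 158.6204 mGal

158.6204


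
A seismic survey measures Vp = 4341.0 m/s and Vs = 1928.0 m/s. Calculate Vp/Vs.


Vp/Vs = 4341.0 / 1928.0
= 2.2516

2.2516


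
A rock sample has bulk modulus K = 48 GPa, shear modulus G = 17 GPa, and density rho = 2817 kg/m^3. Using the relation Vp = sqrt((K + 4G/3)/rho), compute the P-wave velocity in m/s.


First compute the effective modulus:
K + 4G/3 = 48e9 + 4*17e9/3 = 70666666666.67 Pa
Then divide by density:
70666666666.67 / 2817 = 25085788.6641 Pa/(kg/m^3)
Take the square root:
Vp = sqrt(25085788.6641) = 5008.57 m/s

5008.57


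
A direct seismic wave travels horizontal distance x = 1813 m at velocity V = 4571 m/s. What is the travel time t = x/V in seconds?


t = x / V
= 1813 / 4571
= 0.3966 s

0.3966


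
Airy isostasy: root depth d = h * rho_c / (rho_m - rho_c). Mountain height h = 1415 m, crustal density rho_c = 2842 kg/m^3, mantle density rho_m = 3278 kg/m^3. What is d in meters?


rho_m - rho_c = 3278 - 2842 = 436
d = 1415 * 2842 / 436
= 4021430 / 436
= 9223.46 m

9223.46


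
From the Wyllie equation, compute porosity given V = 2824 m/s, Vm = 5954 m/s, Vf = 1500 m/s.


1/V - 1/Vm = 1/2824 - 1/5954 = 0.00018615
1/Vf - 1/Vm = 1/1500 - 1/5954 = 0.00049871
phi = 0.00018615 / 0.00049871 = 0.3733

0.3733


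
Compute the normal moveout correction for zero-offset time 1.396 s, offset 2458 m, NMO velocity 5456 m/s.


x/Vnmo = 2458/5456 = 0.450513
(x/Vnmo)^2 = 0.202962
t0^2 = 1.948816
sqrt(1.948816 + 0.202962) = 1.466894
dt = 1.466894 - 1.396 = 0.070894

0.070894


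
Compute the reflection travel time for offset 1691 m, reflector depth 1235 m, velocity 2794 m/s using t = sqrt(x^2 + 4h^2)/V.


x^2 + 4h^2 = 1691^2 + 4*1235^2 = 2859481 + 6100900 = 8960381
sqrt(8960381) = 2993.3896
t = 2993.3896 / 2794 = 1.0714 s

1.0714


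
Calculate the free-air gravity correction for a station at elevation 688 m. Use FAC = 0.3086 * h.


FAC = 0.3086 * h
= 0.3086 * 688
= 212.3168 mGal

212.3168


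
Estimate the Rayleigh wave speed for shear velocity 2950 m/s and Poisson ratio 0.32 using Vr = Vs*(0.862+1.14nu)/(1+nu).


Numerator factor = 0.862 + 1.14*0.32 = 1.2268
Denominator = 1 + 0.32 = 1.32
Vr = 2950 * 1.2268 / 1.32 = 2741.71 m/s

2741.71


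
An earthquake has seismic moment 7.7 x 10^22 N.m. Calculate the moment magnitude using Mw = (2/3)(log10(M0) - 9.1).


log10(M0) = log10(7.7 x 10^22) = 22.8865
Mw = 2/3 * (22.8865 - 9.1)
= 2/3 * 13.7865
= 9.19

9.19


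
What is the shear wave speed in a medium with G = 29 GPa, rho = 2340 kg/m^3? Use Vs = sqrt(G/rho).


Convert G to Pa: G = 29e9 Pa
Compute G/rho = 29e9 / 2340 = 12393162.3932
Vs = sqrt(12393162.3932) = 3520.39 m/s

3520.39


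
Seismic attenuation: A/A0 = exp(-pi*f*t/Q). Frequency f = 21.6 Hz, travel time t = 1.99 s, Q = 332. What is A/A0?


pi*f*t/Q = pi*21.6*1.99/332 = 0.406742
A/A0 = exp(-0.406742) = 0.665816

0.665816


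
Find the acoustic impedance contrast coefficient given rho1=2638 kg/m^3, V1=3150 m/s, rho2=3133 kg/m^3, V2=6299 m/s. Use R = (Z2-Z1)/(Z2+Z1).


Z1 = 2638 * 3150 = 8309700
Z2 = 3133 * 6299 = 19734767
R = (19734767 - 8309700) / (19734767 + 8309700) = 11425067 / 28044467 = 0.4074

0.4074


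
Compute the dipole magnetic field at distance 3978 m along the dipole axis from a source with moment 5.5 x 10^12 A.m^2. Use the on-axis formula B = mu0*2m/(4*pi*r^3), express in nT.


m = 5.5 x 10^12 = 5500000000000 A.m^2
2m = 11000000000000 A.m^2
r^3 = 3978^3 = 62949797352
B = (4pi*10^-7) * 11000000000000 / (4*pi * 62949797352) * 1e9
= 13823007.675795 / 791050483624.04 * 1e9
= 17474.2421 nT

17474.2421


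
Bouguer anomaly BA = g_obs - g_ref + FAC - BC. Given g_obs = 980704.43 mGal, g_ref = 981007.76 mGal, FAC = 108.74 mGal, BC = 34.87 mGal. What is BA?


BA = g_obs - g_ref + FAC - BC
= 980704.43 - 981007.76 + 108.74 - 34.87
= -229.46 mGal

-229.46


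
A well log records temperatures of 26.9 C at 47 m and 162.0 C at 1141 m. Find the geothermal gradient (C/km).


dT = 162.0 - 26.9 = 135.1 C
dz = 1141 - 47 = 1094 m
gradient = dT/dz * 1000 = 135.1/1094 * 1000 = 123.4918 C/km

123.4918


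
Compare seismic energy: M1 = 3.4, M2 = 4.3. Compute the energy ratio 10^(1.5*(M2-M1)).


M2 - M1 = 4.3 - 3.4 = 0.9
1.5 * 0.9 = 1.35
ratio = 10^1.35 = 22.39

22.39


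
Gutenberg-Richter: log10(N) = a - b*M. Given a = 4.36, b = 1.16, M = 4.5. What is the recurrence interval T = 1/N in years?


log10(N) = 4.36 - 1.16*4.5 = -0.86
N = 10^-0.86 = 0.138038
T = 1/N = 1/0.138038 = 7.2444 years

7.2444


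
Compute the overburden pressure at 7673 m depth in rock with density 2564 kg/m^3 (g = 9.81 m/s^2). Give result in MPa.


P = rho * g * z / 1e6
= 2564 * 9.81 * 7673 / 1e6
= 192997741.32 / 1e6
= 192.9977 MPa

192.9977


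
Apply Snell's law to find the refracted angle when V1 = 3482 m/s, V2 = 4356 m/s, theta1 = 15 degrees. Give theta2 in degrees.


sin(theta1) = sin(15 deg) = 0.258819
sin(theta2) = V2/V1 * sin(theta1) = 4356/3482 * 0.258819 = 0.323784
theta2 = arcsin(0.323784) = 18.8919 degrees

18.8919


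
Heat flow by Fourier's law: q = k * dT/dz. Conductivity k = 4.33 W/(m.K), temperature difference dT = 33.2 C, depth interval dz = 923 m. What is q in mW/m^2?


q = k * dT / dz * 1000
= 4.33 * 33.2 / 923 * 1000
= 0.155749 * 1000
= 155.7486 mW/m^2

155.7486


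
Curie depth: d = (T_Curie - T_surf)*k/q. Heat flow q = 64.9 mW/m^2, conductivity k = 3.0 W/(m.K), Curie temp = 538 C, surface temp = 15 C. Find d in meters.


T_Curie - T_surf = 538 - 15 = 523 C
Convert q to W/m^2: 64.9 mW/m^2 = 0.0649 W/m^2
d = 523 * 3.0 / 0.0649 = 24175.65 m

24175.65
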